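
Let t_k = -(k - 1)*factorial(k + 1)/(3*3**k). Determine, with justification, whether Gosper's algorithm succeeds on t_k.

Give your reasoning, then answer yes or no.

Yes. s_k = -factorial(k + 1)/3**k.

r(k) = k*(k + 2)/(3*(k - 1)) after simplifying.
Gosper form: A/B · C(k+1)/C(k) with A=k/3 + 2/3, B=1, C=k - 1.
Solve (k/3 + 2/3)·f(k+1) − (1)·f(k) = k - 1.
Bound: deg f ≤ 0.
Solve for f: f(k) = 3 (degree 0 ≤ 0).
R(k) = B(k−1)·f(k)/C(k) = 3/(k - 1); s_k = R·t_k = -factorial(k + 1)/3**k.
s_(k+1) − s_k = -(k - 1)*factorial(k + 1)/(3*3**k) = t_k.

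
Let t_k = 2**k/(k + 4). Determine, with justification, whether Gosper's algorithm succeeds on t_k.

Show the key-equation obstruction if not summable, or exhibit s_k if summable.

The ratio is 2*(k + 4)/(k + 5).
So A=2*k + 8 and B=k + 5, with C=1.
Need (2*k + 8)·f(k+1) − (k + 4)·f(k) = 1.
Degrees (1,1,0) ⇒ d ≤ -1.
Bound -1 < 0, so the key equation has no polynomial solution.

No — t_k has no hypergeometric antidifference.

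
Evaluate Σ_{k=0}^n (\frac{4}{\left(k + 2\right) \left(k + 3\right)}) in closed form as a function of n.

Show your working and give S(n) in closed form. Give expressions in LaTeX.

S(n) = \frac{2 \left(n + 1\right)}{n + 3}

Compute t_(k+1)/t_k: get (k + 2)/(k + 4).
Take A(k)=k + 2, B(k)=k + 4, C(k)=1.
Set up (k + 2)·f(k+1) − (k + 3)·f(k) − (1) = 0.
d = 1 from the (1,1,0) case.
Solve for f: f(k) = k/2 (degree 1 ≤ 1).
So s_k = (B(k−1)f/C)·t_k = (k*(k + 3)/2)·t_k = 2*k/(k + 2).
Check: Δs_k = 4/(k**2 + 5*k + 6). ✓
Evaluate: s_(n+1) = 2*(n + 1)/(n + 3); subtract s_(0) = 0 ⇒ S(n) = 2*(n + 1)/(n + 3).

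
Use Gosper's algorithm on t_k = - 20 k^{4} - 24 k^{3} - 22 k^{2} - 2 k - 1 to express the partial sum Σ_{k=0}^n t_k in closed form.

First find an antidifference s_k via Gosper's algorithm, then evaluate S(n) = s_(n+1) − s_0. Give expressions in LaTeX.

t_(k+1)/t_k = (20*k**4 + 104*k**3 + 214*k**2 + 198*k + 69)/(20*k**4 + 24*k**3 + 22*k**2 + 2*k + 1).
So A=1 and B=1, with C=k**4 + 6*k**3/5 + 11*k**2/10 + k/10 + 1/20.
f must satisfy (1)·f(k+1) − (1)·f(k) = k**4 + 6*k**3/5 + 11*k**2/10 + k/10 + 1/20.
Degrees (0,0,4) ⇒ d ≤ 5.
Match coefficients ⇒ f(k) = k*(4*k**4 - 4*k**3 + 2*k**2 - 4*k + 3)/20.
So s_k = (B(k−1)f/C)·t_k = (k*(4*k**4 - 4*k**3 + 2*k**2 - 4*k + 3)/(20*k**4 + 24*k**3 + 22*k**2 + 2*k + 1))·t_k = k*(-4*k**4 + 4*k**3 - 2*k**2 + 4*k - 3).
Δs = -20*k**4 - 24*k**3 - 22*k**2 - 2*k - 1, as required.
s_(n+1) = -4*n**5 - 16*n**4 - 26*n**3 - 18*n**2 - 5*n - 1 and s_(0) = 0, so S(n) = -4*n**5 - 16*n**4 - 26*n**3 - 18*n**2 - 5*n - 1.

S(n) = - 4 n^{5} - 16 n^{4} - 26 n^{3} - 18 n^{2} - 5 n - 1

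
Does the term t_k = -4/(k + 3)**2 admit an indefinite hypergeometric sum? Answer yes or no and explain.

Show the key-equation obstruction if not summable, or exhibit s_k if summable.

The ratio is (k + 3)**2/(k + 4)**2.
Normal form (A,B,C) = (k**2 + 6*k + 9, k**2 + 8*k + 16, 1).
f must satisfy (k**2 + 6*k + 9)·f(k+1) − (k**2 + 6*k + 9)·f(k) = 1.
d = 0 from the (2,2,0) case.
Generic f = c0 gives residual -1; -1 = 0 cannot hold, so t_k is not Gosper-summable.

No; the coefficient equations for f are inconsistent.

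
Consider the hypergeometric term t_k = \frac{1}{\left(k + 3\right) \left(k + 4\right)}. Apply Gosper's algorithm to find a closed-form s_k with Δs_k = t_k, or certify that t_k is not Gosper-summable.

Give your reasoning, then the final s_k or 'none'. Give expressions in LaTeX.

Compute t_(k+1)/t_k: get (k + 3)/(k + 5).
Take A(k)=k + 3, B(k)=k + 5, C(k)=1.
Solve (k + 3)·f(k+1) − (k + 4)·f(k) = 1.
Degrees (1,1,0) ⇒ d ≤ 1.
Coefficient equations give f(k) = k/3.
Get s_k = R·t_k = k/(3*(k + 3)) with R(k) = B(k−1)f(k)/C(k) = k*(k + 4)/3.
s_(k+1) − s_k = 1/(k**2 + 7*k + 12) = t_k.

s_k = \frac{k}{3 \left(k + 3\right)}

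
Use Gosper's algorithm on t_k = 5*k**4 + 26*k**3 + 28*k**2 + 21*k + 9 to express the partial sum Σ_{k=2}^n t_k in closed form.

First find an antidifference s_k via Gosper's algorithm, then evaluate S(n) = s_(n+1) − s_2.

S(n) = n**5 + 9*n**4 + 24*n**3 + 31*n**2 + 24*n - 89

t_(k+1)/t_k = (5*k**4 + 46*k**3 + 136*k**2 + 175*k + 89)/(5*k**4 + 26*k**3 + 28*k**2 + 21*k + 9).
Factor: A=1; B=1; C=k**4 + 26*k**3/5 + 28*k**2/5 + 21*k/5 + 9/5.
Set up (1)·f(k+1) − (1)·f(k) − (k**4 + 26*k**3/5 + 28*k**2/5 + 21*k/5 + 9/5) = 0.
Bound: deg f ≤ 5.
Match coefficients ⇒ f(k) = k*(k**4 + 4*k**3 - 2*k**2 + 3*k + 3)/5.
R(k) = B(k−1)·f(k)/C(k) = k*(k**4 + 4*k**3 - 2*k**2 + 3*k + 3)/(5*k**4 + 26*k**3 + 28*k**2 + 21*k + 9); s_k = R·t_k = k*(k**4 + 4*k**3 - 2*k**2 + 3*k + 3).
Verify: 5*k**4 + 26*k**3 + 28*k**2 + 21*k + 9 matches t_k.
Evaluate: s_(n+1) = n**5 + 9*n**4 + 24*n**3 + 31*n**2 + 24*n + 9; subtract s_(2) = 98 ⇒ S(n) = n**5 + 9*n**4 + 24*n**3 + 31*n**2 + 24*n - 89.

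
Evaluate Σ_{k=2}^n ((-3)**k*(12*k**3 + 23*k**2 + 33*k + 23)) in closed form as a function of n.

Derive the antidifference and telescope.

t_(k+1)/t_k = 3*(-12*k**3 - 59*k**2 - 115*k - 91)/(12*k**3 + 23*k**2 + 33*k + 23).
Factor: A=-3; B=1; C=k**3 + 23*k**2/12 + 11*k/4 + 23/12.
Need (-3)·f(k+1) − (1)·f(k) = k**3 + 23*k**2/12 + 11*k/4 + 23/12.
Degrees (0,0,3) ⇒ d ≤ 3.
A polynomial solution: f(k) = -(3*k**3 - k**2 + 3*k + 2)/12.
Certificate R = B(k−1)f/C = -(3*k**3 - k**2 + 3*k + 2)/(12*k**3 + 23*k**2 + 33*k + 23) gives s_k = (-3)**k*(-3*k**3 + k**2 - 3*k - 2).
Δs = (-3)**k*(12*k**3 + 23*k**2 + 33*k + 23), as required.
Evaluate: s_(n+1) = 3*(-3)**n*(3*n**3 + 8*n**2 + 10*n + 7); subtract s_(2) = -252 ⇒ S(n) = 9*(-3)**n*n**3 + 24*(-3)**n*n**2 + 30*(-3)**n*n + 21*(-3)**n + 252.

S(n) = 9*(-3)**n*n**3 + 24*(-3)**n*n**2 + 30*(-3)**n*n + 21*(-3)**n + 252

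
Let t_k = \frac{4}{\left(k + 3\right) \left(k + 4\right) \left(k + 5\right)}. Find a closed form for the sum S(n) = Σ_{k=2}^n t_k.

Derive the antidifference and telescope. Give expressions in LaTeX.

S(n) = \frac{n^{2} + 9 n - 10}{15 \left(n^{2} + 9 n + 20\right)}

r(k) = (k + 3)/(k + 6) after simplifying.
Factor: A=k + 3; B=k + 6; C=1.
Solve (k + 3)·f(k+1) − (k + 5)·f(k) = 1.
Bound: deg f ≤ 2.
Match coefficients ⇒ f(k) = k*(k + 7)/24.
So s_k = (B(k−1)f/C)·t_k = (k*(k + 5)*(k + 7)/24)·t_k = k*(k + 7)/(6*(k + 3)*(k + 4)).
Verify: 4/(k**3 + 12*k**2 + 47*k + 60) matches t_k.
Σ_(k=2)^n t_k = s_(n+1) − s_(2) = ((n**2 + 9*n + 8)/(6*(n**2 + 9*n + 20))) − (1/10), i.e. (n**2 + 9*n - 10)/(15*(n**2 + 9*n + 20)).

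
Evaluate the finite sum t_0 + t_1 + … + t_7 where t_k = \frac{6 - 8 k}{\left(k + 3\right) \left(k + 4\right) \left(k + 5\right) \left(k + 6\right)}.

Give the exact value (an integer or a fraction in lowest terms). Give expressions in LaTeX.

Step 1: r(k) = (k + 3)*(4*k + 1)/((k + 7)*(4*k - 3)).
So A=k + 3 and B=k + 7, with C=k - 3/4.
Need (k + 3)·f(k+1) − (k + 6)·f(k) = k - 3/4.
Degrees (1,1,1) ⇒ d ≤ 3.
Match coefficients ⇒ f(k) = k*(k**2 + 12*k - 73)/240.
Then R = B(k−1)f/C = k*(k + 6)*(k**2 + 12*k - 73)/(60*(4*k - 3)), so s_k = R(k)·t_k = -k*(k**2 + 12*k - 73)/(30*(k + 3)*(k + 4)*(k + 5)).
s_(k+1) − s_k = 2*(3 - 4*k)/(k**4 + 18*k**3 + 119*k**2 + 342*k + 360) = t_k.
Evaluate s at k=8 and k=0: -29/2145 and 0; difference -29/2145.

Σ = -29/2145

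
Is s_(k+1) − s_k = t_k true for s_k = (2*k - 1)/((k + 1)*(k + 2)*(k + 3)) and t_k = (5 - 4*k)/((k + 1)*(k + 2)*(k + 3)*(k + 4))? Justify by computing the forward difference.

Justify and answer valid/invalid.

valid; difference matches t_k

s_(k+1) = (2*k + 1)/((k + 2)*(k + 3)*(k + 4))
s_(k+1) − s_k = (5 - 4*k)/(k**4 + 10*k**3 + 35*k**2 + 50*k + 24)
(s_(k+1) − s_k) − t_k = 0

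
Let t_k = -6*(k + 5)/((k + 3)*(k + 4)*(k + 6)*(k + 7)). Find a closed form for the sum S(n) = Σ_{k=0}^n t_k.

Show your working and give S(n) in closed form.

Ratio r(k) = (k + 3)*(k + 6)**2/((k + 5)**2*(k + 8)).
Take A(k)=k + 3, B(k)=k + 8, C(k)=k**2 + 10*k + 25.
Need (k + 3)·f(k+1) − (k + 7)·f(k) = k**2 + 10*k + 25.
d = 4 from the (1,1,2) case.
Match coefficients ⇒ f(k) = k*(k + 4)*(k + 5)*(k + 9)/36.
Certificate R = B(k−1)f/C = k*(k + 4)*(k + 7)*(k + 9)/(36*(k + 5)) gives s_k = k*(-k - 9)/(6*(k**2 + 9*k + 18)).
Δs = 6*(-k - 5)/(k**4 + 20*k**3 + 145*k**2 + 450*k + 504), as required.
Evaluate: s_(n+1) = (-n**2 - 11*n - 10)/(6*(n**2 + 11*n + 28)); subtract s_(0) = 0 ⇒ S(n) = (-n**2 - 11*n - 10)/(6*(n**2 + 11*n + 28)).

S(n) = (-n**2 - 11*n - 10)/(6*(n**2 + 11*n + 28))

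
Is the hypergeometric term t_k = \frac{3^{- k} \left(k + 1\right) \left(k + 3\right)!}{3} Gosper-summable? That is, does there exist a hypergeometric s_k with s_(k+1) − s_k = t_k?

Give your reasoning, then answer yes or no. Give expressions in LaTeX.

Compute t_(k+1)/t_k: get (k + 2)*(k + 4)/(3*(k + 1)).
Factor: A=k/3 + 4/3; B=1; C=k + 1.
Need (k/3 + 4/3)·f(k+1) − (1)·f(k) = k + 1.
d = 0 from the (1,0,1) case.
Solve for f: f(k) = 3 (degree 0 ≤ 0).
Get s_k = R·t_k = factorial(k + 3)/3**k with R(k) = B(k−1)f(k)/C(k) = 3/(k + 1).
Check: Δs_k = (k + 1)*factorial(k + 3)/(3*3**k). ✓

Yes. s_k = 3^{- k} \left(k + 3\right)!.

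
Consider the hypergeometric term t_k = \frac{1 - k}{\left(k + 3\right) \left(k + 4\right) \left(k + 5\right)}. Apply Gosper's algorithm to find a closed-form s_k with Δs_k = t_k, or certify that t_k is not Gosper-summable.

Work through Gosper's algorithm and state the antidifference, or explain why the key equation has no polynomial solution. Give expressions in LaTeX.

s_k = \frac{k \left(5 - k\right)}{12 \left(k + 3\right) \left(k + 4\right)}

Ratio r(k) = k*(k + 3)/((k - 1)*(k + 6)).
Normal form (A,B,C) = (k + 3, k + 6, k - 1).
Key eq: (k + 3)·f(k+1) = (k + 5)·f(k) + (k - 1).
deg f ≤ 2 (via 1,1,1).
Match coefficients ⇒ f(k) = k*(k - 5)/12.
Get s_k = R·t_k = k*(5 - k)/(12*(k + 3)*(k + 4)) with R(k) = B(k−1)f(k)/C(k) = k*(k - 5)*(k + 5)/(12*(k - 1)).
s_(k+1) − s_k = (1 - k)/(k**3 + 12*k**2 + 47*k + 60) = t_k.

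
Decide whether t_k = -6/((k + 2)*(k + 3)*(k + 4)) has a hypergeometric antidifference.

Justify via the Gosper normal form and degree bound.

Yes. s_k = k*(-k - 5)/(2*(k + 2)*(k + 3)).

Ratio r(k) = (k + 2)/(k + 5).
Gosper form: A/B · C(k+1)/C(k) with A=k + 2, B=k + 5, C=1.
Solve (k + 2)·f(k+1) − (k + 4)·f(k) = 1.
d = 2 from the (1,1,0) case.
Match coefficients ⇒ f(k) = k*(k + 5)/12.
R(k) = B(k−1)·f(k)/C(k) = k*(k + 4)*(k + 5)/12; s_k = R·t_k = k*(-k - 5)/(2*(k + 2)*(k + 3)).
Δs = -6/(k**3 + 9*k**2 + 26*k + 24), as required.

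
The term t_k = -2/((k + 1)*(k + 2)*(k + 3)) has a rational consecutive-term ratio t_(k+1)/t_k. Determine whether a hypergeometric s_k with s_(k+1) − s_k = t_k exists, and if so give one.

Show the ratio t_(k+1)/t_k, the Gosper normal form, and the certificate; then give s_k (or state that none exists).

Ratio r(k) = (k + 1)/(k + 4).
So A=k + 1 and B=k + 4, with C=1.
f must satisfy (k + 1)·f(k+1) − (k + 3)·f(k) = 1.
From deg A=1, deg B=1, deg C=0: d=2.
Solving with deg f ≤ 2: f(k) = k*(k + 3)/4.
Certificate R = B(k−1)f/C = k*(k + 3)**2/4 gives s_k = k*(-k - 3)/(2*(k + 1)*(k + 2)).
Verify: -2/(k**3 + 6*k**2 + 11*k + 6) matches t_k.

s_k = k*(-k - 3)/(2*(k + 1)*(k + 2))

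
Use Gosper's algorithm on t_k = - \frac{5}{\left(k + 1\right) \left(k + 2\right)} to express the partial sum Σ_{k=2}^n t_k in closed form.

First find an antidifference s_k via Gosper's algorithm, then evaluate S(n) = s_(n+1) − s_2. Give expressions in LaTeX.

Step 1: r(k) = (k + 1)/(k + 3).
A = k + 1, B = k + 3, C = 1.
Need (k + 1)·f(k+1) − (k + 2)·f(k) = 1.
Bound: deg f ≤ 1.
A polynomial solution: f(k) = k.
Certificate R = B(k−1)f/C = k*(k + 2) gives s_k = -5*k/(k + 1).
Δs = -5/(k**2 + 3*k + 2), as required.
Telescope: S(n) = s_(n+1) − s_(2) = 5*(-n - 1)/(n + 2) − (-10/3) = 5*(1 - n)/(3*(n + 2)).

S(n) = \frac{5 \left(1 - n\right)}{3 \left(n + 2\right)}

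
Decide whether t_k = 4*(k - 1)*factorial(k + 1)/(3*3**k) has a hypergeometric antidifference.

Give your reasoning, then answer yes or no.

Ratio r(k) = k*(k + 2)/(3*(k - 1)).
Gosper form: A/B · C(k+1)/C(k) with A=k/3 + 2/3, B=1, C=k - 1.
Set up (k/3 + 2/3)·f(k+1) − (1)·f(k) − (k - 1) = 0.
deg f ≤ 0 (via 1,0,1).
Solve for f: f(k) = 3 (degree 0 ≤ 0).
R(k) = B(k−1)·f(k)/C(k) = 3/(k - 1); s_k = R·t_k = 4*factorial(k + 1)/3**k.
Check: Δs_k = 4*(k - 1)*factorial(k + 1)/(3*3**k). ✓

Yes. s_k = 4*factorial(k + 1)/3**k.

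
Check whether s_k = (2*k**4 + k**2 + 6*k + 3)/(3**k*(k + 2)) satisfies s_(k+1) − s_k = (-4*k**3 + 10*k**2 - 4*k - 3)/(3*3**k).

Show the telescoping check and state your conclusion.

s_(k+1) = (6*k + 2*(k + 1)**4 + (k + 1)**2 + 9)/(3*3**k*(k + 3))
s_(k+1) − s_k = (-4*k**5 - 6*k**4 + 26*k**3 + 15*k**2 - 19*k - 3)/(3*3**k*(k**2 + 5*k + 6))
(s_(k+1) − s_k) − t_k = (4*k**4 + 4*k**3 - 22*k**2 + 20*k + 15)/(3*3**k*(k**2 + 5*k + 6))

Invalid: residual (4*k**4 + 4*k**3 - 22*k**2 + 20*k + 15)/(3*3**k*(k**2 + 5*k + 6)) ≠ 0.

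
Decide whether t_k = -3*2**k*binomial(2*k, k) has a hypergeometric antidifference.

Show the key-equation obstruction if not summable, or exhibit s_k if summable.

Ratio r(k) = 4*(2*k + 1)/(k + 1).
So A=8*k + 4 and B=k + 1, with C=1.
Key eq: (8*k + 4)·f(k+1) = (k)·f(k) + (1).
Degrees (1,1,0) ⇒ d ≤ -1.
Bound -1 < 0, so the key equation has no polynomial solution.

No. Not Gosper-summable.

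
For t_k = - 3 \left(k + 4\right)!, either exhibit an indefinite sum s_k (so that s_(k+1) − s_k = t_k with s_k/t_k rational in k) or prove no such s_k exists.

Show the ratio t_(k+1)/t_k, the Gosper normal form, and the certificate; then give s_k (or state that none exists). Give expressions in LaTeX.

t_(k+1)/t_k = k + 5.
Gosper form: A/B · C(k+1)/C(k) with A=k + 5, B=1, C=1.
Solve (k + 5)·f(k+1) − (1)·f(k) = 1.
Degrees (1,0,0) ⇒ d ≤ -1.
Negative degree bound (-1): no f exists, t_k not Gosper-summable.

none (Gosper's algorithm certifies no s_k)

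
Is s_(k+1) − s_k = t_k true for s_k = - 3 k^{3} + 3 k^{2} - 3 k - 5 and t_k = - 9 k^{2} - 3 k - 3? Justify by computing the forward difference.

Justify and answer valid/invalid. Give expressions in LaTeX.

valid (s_(k+1) − s_k reduces to t_k)

s_(k+1) = -3*k**3 - 6*k**2 - 6*k - 8
s_(k+1) − s_k = -9*k**2 - 3*k - 3
(s_(k+1) − s_k) − t_k = 0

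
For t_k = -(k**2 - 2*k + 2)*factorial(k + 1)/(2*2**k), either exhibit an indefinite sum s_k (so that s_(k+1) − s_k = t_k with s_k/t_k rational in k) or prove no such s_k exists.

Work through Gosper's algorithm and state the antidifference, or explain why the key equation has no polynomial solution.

s_k = -(k - 3)*factorial(k + 1)/2**k

Compute t_(k+1)/t_k: get (k**3 + 2*k**2 + k + 2)/(2*(k**2 - 2*k + 2)).
Take A(k)=k/2 + 1, B(k)=1, C(k)=k**2 - 2*k + 2.
Need (k/2 + 1)·f(k+1) − (1)·f(k) = k**2 - 2*k + 2.
Degrees (1,0,2) ⇒ d ≤ 1.
Solving with deg f ≤ 1: f(k) = 2*(k - 3).
Get s_k = R·t_k = -(k - 3)*factorial(k + 1)/2**k with R(k) = B(k−1)f(k)/C(k) = 2*(k - 3)/(k**2 - 2*k + 2).
s_(k+1) − s_k = -(k**2 - 2*k + 2)*factorial(k + 1)/(2*2**k) = t_k.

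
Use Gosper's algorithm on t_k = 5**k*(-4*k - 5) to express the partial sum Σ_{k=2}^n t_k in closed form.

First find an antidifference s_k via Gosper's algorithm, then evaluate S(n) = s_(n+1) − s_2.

Ratio r(k) = 5*(4*k + 9)/(4*k + 5).
So A=5 and B=1, with C=k + 5/4.
Need (5)·f(k+1) − (1)·f(k) = k + 5/4.
From deg A=0, deg B=0, deg C=1: d=1.
A polynomial solution: f(k) = k/4.
Get s_k = R·t_k = -5**k*k with R(k) = B(k−1)f(k)/C(k) = k/(4*k + 5).
Verify: 5**k*(-4*k - 5) matches t_k.
Evaluate: s_(n+1) = 5**(n + 1)*(-n - 1); subtract s_(2) = -50 ⇒ S(n) = -5*5**n*n - 5*5**n + 50.

S(n) = -5*5**n*n - 5*5**n + 50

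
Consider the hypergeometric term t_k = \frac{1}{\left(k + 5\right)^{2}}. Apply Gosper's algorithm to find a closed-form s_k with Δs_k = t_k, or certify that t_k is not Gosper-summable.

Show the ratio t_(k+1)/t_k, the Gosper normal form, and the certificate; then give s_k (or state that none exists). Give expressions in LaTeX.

none — t_k is not Gosper-summable

Compute t_(k+1)/t_k: get (k + 5)**2/(k + 6)**2.
So A=k**2 + 10*k + 25 and B=k**2 + 12*k + 36, with C=1.
Need (k**2 + 10*k + 25)·f(k+1) − (k**2 + 10*k + 25)·f(k) = 1.
Degrees (2,2,0) ⇒ d ≤ 0.
Generic f = c0 gives residual -1; -1 = 0 cannot hold, so t_k is not Gosper-summable.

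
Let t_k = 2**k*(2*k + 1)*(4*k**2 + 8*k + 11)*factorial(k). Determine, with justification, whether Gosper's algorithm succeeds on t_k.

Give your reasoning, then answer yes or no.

Ratio r(k) = 2*(8*k**4 + 52*k**3 + 138*k**2 + 163*k + 69)/(8*k**3 + 20*k**2 + 30*k + 11).
Normal form (A,B,C) = (2*k + 2, 1, k**3 + 5*k**2/2 + 15*k/4 + 11/8).
Solve (2*k + 2)·f(k+1) − (1)·f(k) = k**3 + 5*k**2/2 + 15*k/4 + 11/8.
Bound: deg f ≤ 2.
A polynomial solution: f(k) = (4*k**2 + 3)/8.
So s_k = (B(k−1)f/C)·t_k = ((4*k**2 + 3)/((2*k + 1)*(4*k**2 + 8*k + 11)))·t_k = 2**k*(4*k**2 + 3)*factorial(k).
Verify: 2**k*(2*k + 1)*(4*k**2 + 8*k + 11)*factorial(k) matches t_k.

Yes. s_k = 2**k*(4*k**2 + 3)*factorial(k).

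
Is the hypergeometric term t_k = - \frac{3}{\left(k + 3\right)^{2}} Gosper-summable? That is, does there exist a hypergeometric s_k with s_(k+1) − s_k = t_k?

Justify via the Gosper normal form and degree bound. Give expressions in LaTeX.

No — the linear system for f has no solution.

Compute t_(k+1)/t_k: get (k + 3)**2/(k + 4)**2.
Gosper form: A/B · C(k+1)/C(k) with A=k**2 + 6*k + 9, B=k**2 + 8*k + 16, C=1.
Solve (k**2 + 6*k + 9)·f(k+1) − (k**2 + 6*k + 9)·f(k) = 1.
From deg A=2, deg B=2, deg C=0: d=0.
Write f(k) = c0. Then LHS − RHS = -1, requiring -1 = 0: contradictory. No certificate.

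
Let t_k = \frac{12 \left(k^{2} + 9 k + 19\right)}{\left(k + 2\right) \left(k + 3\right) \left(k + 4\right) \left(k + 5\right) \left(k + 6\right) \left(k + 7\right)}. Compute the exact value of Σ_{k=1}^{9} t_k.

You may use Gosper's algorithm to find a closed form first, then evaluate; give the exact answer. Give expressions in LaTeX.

The ratio is (k + 2)*(9*k + (k + 1)**2 + 28)/((k + 8)*(k**2 + 9*k + 19)).
So A=k + 2 and B=k + 8, with C=k**2 + 9*k + 19.
Need (k + 2)·f(k+1) − (k + 7)·f(k) = k**2 + 9*k + 19.
d = 5 from the (1,1,2) case.
Coefficient equations give f(k) = k*(k + 3)*(k + 5)*(k**2 + 12*k + 44)/144.
Get s_k = R·t_k = k*(k**2 + 12*k + 44)/(12*(k**3 + 12*k**2 + 44*k + 48)) with R(k) = B(k−1)f(k)/C(k) = k*(k + 3)*(k + 5)*(k + 7)*(k**2 + 12*k + 44)/(144*(k**2 + 9*k + 19)).
Δs = 12*(k**2 + 9*k + 19)/(k**6 + 27*k**5 + 295*k**4 + 1665*k**3 + 5104*k**2 + 8028*k + 5040), as required.
Σ_(k=1)^(9) t_k = s_(10) − s_(1) = 55/672 − (19/420) = 41/1120.

Σ = 41/1120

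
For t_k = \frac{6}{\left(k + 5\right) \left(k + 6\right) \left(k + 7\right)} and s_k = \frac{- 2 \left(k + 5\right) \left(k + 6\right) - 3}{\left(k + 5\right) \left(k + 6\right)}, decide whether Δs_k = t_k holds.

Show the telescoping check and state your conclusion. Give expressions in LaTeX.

Valid — Δs_k = t_k.

s_(k+1) = (-2*(k + 6)*(k + 7) - 3)/((k + 6)*(k + 7))
s_(k+1) − s_k = 6/(k**3 + 18*k**2 + 107*k + 210)
(s_(k+1) − s_k) − t_k = 0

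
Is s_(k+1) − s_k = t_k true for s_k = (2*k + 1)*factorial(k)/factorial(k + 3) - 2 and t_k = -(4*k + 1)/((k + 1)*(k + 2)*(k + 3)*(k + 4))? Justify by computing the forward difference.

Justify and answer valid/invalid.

s_(k+1) = -(2*k**3 + 18*k**2 + 50*k + 45)/((k + 2)*(k + 3)*(k + 4))
s_(k+1) − s_k = -(4*k + 1)/((k + 1)*(k + 2)*(k + 3)*(k + 4))
(s_(k+1) − s_k) − t_k = 0

valid (s_(k+1) − s_k reduces to t_k)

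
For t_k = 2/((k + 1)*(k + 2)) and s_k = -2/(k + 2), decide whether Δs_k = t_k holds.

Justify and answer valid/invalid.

Invalid: residual -4/(k**3 + 6*k**2 + 11*k + 6) ≠ 0.

s_(k+1) = -2/(k + 3)
s_(k+1) − s_k = 2/((k + 2)*(k + 3))
(s_(k+1) − s_k) − t_k = -4/(k**3 + 6*k**2 + 11*k + 6)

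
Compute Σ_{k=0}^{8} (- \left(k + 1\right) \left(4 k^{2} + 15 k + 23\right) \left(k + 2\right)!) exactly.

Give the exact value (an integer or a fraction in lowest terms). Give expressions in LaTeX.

The ratio is (k + 2)*(k + 3)*(15*k + 4*(k + 1)**2 + 38)/((k + 1)*(4*k**2 + 15*k + 23)).
So A=k + 3 and B=1, with C=k**3 + 19*k**2/4 + 19*k/2 + 23/4.
f must satisfy (k + 3)·f(k+1) − (1)·f(k) = k**3 + 19*k**2/4 + 19*k/2 + 23/4.
Bound: deg f ≤ 2.
Solve for f: f(k) = (4*k**2 + 3*k + 1)/4 (degree 2 ≤ 2).
So s_k = (B(k−1)f/C)·t_k = ((4*k**2 + 3*k + 1)/((k + 1)*(4*k**2 + 15*k + 23)))·t_k = -(4*k**2 + 3*k + 1)*factorial(k + 2).
Δs = -(k + 1)*(4*k**2 + 15*k + 23)*factorial(k + 2), as required.
Sum = s_(9) − s_(0); s_(9) = -14050713600, s_(0) = -2 ⇒ -14050713598.

Σ = -14050713598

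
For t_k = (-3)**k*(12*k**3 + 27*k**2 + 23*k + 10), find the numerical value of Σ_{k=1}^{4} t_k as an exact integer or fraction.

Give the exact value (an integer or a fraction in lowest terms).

t_(k+1)/t_k = 3*(-12*k**3 - 63*k**2 - 113*k - 72)/(12*k**3 + 27*k**2 + 23*k + 10).
A = -3, B = 1, C = k**3 + 9*k**2/4 + 23*k/12 + 5/6.
Need (-3)·f(k+1) − (1)·f(k) = k**3 + 9*k**2/4 + 23*k/12 + 5/6.
deg f ≤ 3 (via 0,0,3).
Solving with deg f ≤ 3: f(k) = -(3*k**3 - k + 1)/12.
Then R = B(k−1)f/C = -(3*k**3 - k + 1)/((4*k + 5)*(3*k**2 + 3*k + 2)), so s_k = R(k)·t_k = (-3)**k*(-3*k**3 + k - 1).
Δs = (-3)**k*(12*k**3 + 27*k**2 + 23*k + 10), as required.
Σ_(k=1)^(4) t_k = s_(5) − s_(1) = 90153 − (9) = 90144.

Σ = 90144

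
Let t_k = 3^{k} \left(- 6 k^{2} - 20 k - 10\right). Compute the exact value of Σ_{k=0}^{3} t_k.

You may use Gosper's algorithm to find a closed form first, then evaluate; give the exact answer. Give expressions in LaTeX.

Σ = -4132

The ratio is 3*(3*k**2 + 16*k + 18)/(3*k**2 + 10*k + 5).
Take A(k)=3, B(k)=1, C(k)=k**2 + 10*k/3 + 5/3.
f must satisfy (3)·f(k+1) − (1)·f(k) = k**2 + 10*k/3 + 5/3.
Degrees (0,0,2) ⇒ d ≤ 2.
A polynomial solution: f(k) = (3*k**2 + k - 1)/6.
Then R = B(k−1)f/C = (3*k**2 + k - 1)/(2*(3*k**2 + 10*k + 5)), so s_k = R(k)·t_k = 3**k*(-3*k**2 - k + 1).
Check: Δs_k = 3**k*(-6*k**2 - 20*k - 10). ✓
Evaluate s at k=4 and k=0: -4131 and 1; difference -4132.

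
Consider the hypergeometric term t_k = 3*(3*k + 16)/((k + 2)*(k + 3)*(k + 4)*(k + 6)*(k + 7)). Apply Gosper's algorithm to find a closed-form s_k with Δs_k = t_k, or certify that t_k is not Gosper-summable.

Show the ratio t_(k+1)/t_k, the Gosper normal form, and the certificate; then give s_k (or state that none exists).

The ratio is (k + 2)*(k + 6)*(3*k + 19)/((k + 5)*(k + 8)*(3*k + 16)).
A = k + 2, B = k + 8, C = k**2 + 31*k/3 + 80/3.
Set up (k + 2)·f(k+1) − (k + 7)·f(k) − (k**2 + 31*k/3 + 80/3) = 0.
Degrees (1,1,2) ⇒ d ≤ 5.
Coefficient equations give f(k) = k*(k + 4)*(k + 5)*(k**2 + 11*k + 36)/108.
R(k) = B(k−1)·f(k)/C(k) = k*(k + 4)*(k + 7)*(k**2 + 11*k + 36)/(36*(3*k + 16)); s_k = R·t_k = k*(k**2 + 11*k + 36)/(12*(k**3 + 11*k**2 + 36*k + 36)).
s_(k+1) − s_k = 3*(3*k + 16)/(k**5 + 22*k**4 + 185*k**3 + 740*k**2 + 1404*k + 1008) = t_k.

s_k = k*(k**2 + 11*k + 36)/(12*(k**3 + 11*k**2 + 36*k + 36))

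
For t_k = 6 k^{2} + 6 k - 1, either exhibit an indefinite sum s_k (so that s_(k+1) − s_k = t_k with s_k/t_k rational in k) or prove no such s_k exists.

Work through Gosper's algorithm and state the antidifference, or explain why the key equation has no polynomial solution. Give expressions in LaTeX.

s_k = k \left(2 k^{2} - 3\right)

r(k) = (6*k**2 + 18*k + 11)/(6*k**2 + 6*k - 1) after simplifying.
Take A(k)=1, B(k)=1, C(k)=k**2 + k - 1/6.
Set up (1)·f(k+1) − (1)·f(k) − (k**2 + k - 1/6) = 0.
deg f ≤ 3 (via 0,0,2).
A polynomial solution: f(k) = k*(2*k**2 - 3)/6.
Get s_k = R·t_k = k*(2*k**2 - 3) with R(k) = B(k−1)f(k)/C(k) = k*(2*k**2 - 3)/(6*k**2 + 6*k - 1).
Δs = 6*k**2 + 6*k - 1, as required.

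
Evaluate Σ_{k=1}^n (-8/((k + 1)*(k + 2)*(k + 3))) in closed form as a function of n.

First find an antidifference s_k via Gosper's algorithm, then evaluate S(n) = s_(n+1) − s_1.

Step 1: r(k) = (k + 1)/(k + 4).
Normal form (A,B,C) = (k + 1, k + 4, 1).
f must satisfy (k + 1)·f(k+1) − (k + 3)·f(k) = 1.
deg f ≤ 2 (via 1,1,0).
Coefficient equations give f(k) = k*(k + 3)/4.
Get s_k = R·t_k = 2*k*(-k - 3)/((k + 1)*(k + 2)) with R(k) = B(k−1)f(k)/C(k) = k*(k + 3)**2/4.
Check: Δs_k = -8/(k**3 + 6*k**2 + 11*k + 6). ✓
Σ_(k=1)^n t_k = s_(n+1) − s_(1) = (2*(-n**2 - 5*n - 4)/(n**2 + 5*n + 6)) − (-4/3), i.e. 2*n*(-n - 5)/(3*(n**2 + 5*n + 6)).

S(n) = 2*n*(-n - 5)/(3*(n**2 + 5*n + 6))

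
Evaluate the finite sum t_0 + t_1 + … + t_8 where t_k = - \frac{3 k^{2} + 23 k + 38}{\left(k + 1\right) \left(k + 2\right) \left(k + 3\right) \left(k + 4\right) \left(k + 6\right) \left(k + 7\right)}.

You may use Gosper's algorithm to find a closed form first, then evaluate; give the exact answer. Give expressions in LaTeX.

Ratio r(k) = (k + 1)*(k + 6)*(23*k + 3*(k + 1)**2 + 61)/((k + 5)*(k + 8)*(3*k**2 + 23*k + 38)).
So A=k + 1 and B=k + 8, with C=k**3 + 38*k**2/3 + 51*k + 190/3.
Set up (k + 1)·f(k+1) − (k + 7)·f(k) − (k**3 + 38*k**2/3 + 51*k + 190/3) = 0.
Bound: deg f ≤ 6.
Solving with deg f ≤ 6: f(k) = k*(k + 2)*(k + 4)*(k + 5)*(k**2 + 10*k + 27)/54.
R(k) = B(k−1)·f(k)/C(k) = k*(k + 2)*(k + 4)*(k + 7)*(k**2 + 10*k + 27)/(18*(3*k**2 + 23*k + 38)); s_k = R·t_k = k*(-k**2 - 10*k - 27)/(18*(k**3 + 10*k**2 + 27*k + 18)).
Verify: (-3*k**2 - 23*k - 38)/(k**6 + 23*k**5 + 207*k**4 + 925*k**3 + 2144*k**2 + 2412*k + 1008) matches t_k.
Evaluate s at k=9 and k=0: -11/200 and 0; difference -11/200.

Σ = -11/200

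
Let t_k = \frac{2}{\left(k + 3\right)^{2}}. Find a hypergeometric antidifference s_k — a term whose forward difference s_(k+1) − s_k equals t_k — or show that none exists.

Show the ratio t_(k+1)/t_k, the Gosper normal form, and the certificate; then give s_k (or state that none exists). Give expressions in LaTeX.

none (Gosper's algorithm certifies no s_k)

Compute t_(k+1)/t_k: get (k + 3)**2/(k + 4)**2.
Gosper form: A/B · C(k+1)/C(k) with A=k**2 + 6*k + 9, B=k**2 + 8*k + 16, C=1.
Key eq: (k**2 + 6*k + 9)·f(k+1) = (k**2 + 6*k + 9)·f(k) + (1).
deg f ≤ 0 (via 2,2,0).
Write f(k) = c0. Then LHS − RHS = -1, requiring -1 = 0: contradictory. No certificate.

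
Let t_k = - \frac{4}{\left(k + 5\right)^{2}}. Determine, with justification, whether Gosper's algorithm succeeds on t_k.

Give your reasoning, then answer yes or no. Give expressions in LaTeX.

Step 1: r(k) = (k + 5)**2/(k + 6)**2.
Gosper form: A/B · C(k+1)/C(k) with A=k**2 + 10*k + 25, B=k**2 + 12*k + 36, C=1.
Need (k**2 + 10*k + 25)·f(k+1) − (k**2 + 10*k + 25)·f(k) = 1.
From deg A=2, deg B=2, deg C=0: d=0.
Put f(k) = c0: A·f(k+1) − B(k−1)·f(k) − C = -1; need -1 = 0 — inconsistent ⇒ no f, not summable.

No — key equation has no polynomial f.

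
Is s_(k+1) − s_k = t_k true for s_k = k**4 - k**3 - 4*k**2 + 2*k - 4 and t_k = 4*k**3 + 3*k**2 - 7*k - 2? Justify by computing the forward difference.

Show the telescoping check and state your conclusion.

valid (s_(k+1) − s_k reduces to t_k)

s_(k+1) = k**4 + 3*k**3 - k**2 - 5*k - 6
s_(k+1) − s_k = 4*k**3 + 3*k**2 - 7*k - 2
(s_(k+1) − s_k) − t_k = 0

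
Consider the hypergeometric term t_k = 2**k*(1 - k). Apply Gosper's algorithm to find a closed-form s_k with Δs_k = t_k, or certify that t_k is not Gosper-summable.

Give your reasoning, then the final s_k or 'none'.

Ratio r(k) = 2*k/(k - 1).
So A=2 and B=1, with C=k - 1.
Set up (2)·f(k+1) − (1)·f(k) − (k - 1) = 0.
Degrees (0,0,1) ⇒ d ≤ 1.
Solve for f: f(k) = k - 3 (degree 1 ≤ 1).
Then R = B(k−1)f/C = (k - 3)/(k - 1), so s_k = R(k)·t_k = 2**k*(3 - k).
Δs = 2**k*(1 - k), as required.

s_k = 2**k*(3 - k)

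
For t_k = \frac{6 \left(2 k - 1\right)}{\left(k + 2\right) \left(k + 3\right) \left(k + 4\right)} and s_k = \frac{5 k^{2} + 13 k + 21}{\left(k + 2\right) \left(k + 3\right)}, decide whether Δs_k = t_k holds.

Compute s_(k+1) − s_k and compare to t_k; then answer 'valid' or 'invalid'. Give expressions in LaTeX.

s_(k+1) = (13*k + 5*(k + 1)**2 + 34)/((k + 3)*(k + 4))
s_(k+1) − s_k = 6*(2*k - 1)/(k**3 + 9*k**2 + 26*k + 24)
(s_(k+1) − s_k) − t_k = 0

Valid — Δs_k = t_k.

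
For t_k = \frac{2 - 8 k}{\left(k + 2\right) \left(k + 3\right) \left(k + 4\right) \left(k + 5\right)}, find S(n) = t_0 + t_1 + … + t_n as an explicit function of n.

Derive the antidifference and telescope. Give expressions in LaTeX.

t_(k+1)/t_k = (k + 2)*(4*k + 3)/((k + 6)*(4*k - 1)).
A = k + 2, B = k + 6, C = k - 1/4.
Solve (k + 2)·f(k+1) − (k + 5)·f(k) = k - 1/4.
deg f ≤ 3 (via 1,1,1).
Match coefficients ⇒ f(k) = k*(k - 2)*(k + 11)/96.
So s_k = (B(k−1)f/C)·t_k = (k*(k - 2)*(k + 5)*(k + 11)/(24*(4*k - 1)))·t_k = -k*(k**2 + 9*k - 22)/(12*(k + 2)*(k + 3)*(k + 4)).
s_(k+1) − s_k = 2*(1 - 4*k)/(k**4 + 14*k**3 + 71*k**2 + 154*k + 120) = t_k.
Σ_(k=0)^n t_k = s_(n+1) − s_(0) = ((-n**3 - 12*n**2 + n + 12)/(12*(n**3 + 12*n**2 + 47*n + 60))) − (0), i.e. (-n**3 - 12*n**2 + n + 12)/(12*(n**3 + 12*n**2 + 47*n + 60)).

S(n) = \frac{- n^{3} - 12 n^{2} + n + 12}{12 \left(n^{3} + 12 n^{2} + 47 n + 60\right)}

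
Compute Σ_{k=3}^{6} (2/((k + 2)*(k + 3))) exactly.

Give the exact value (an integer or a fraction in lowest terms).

Compute t_(k+1)/t_k: get (k + 2)/(k + 4).
Factor: A=k + 2; B=k + 4; C=1.
Key eq: (k + 2)·f(k+1) = (k + 3)·f(k) + (1).
Bound: deg f ≤ 1.
Match coefficients ⇒ f(k) = k/2.
So s_k = (B(k−1)f/C)·t_k = (k*(k + 3)/2)·t_k = k/(k + 2).
Verify: 2/(k**2 + 5*k + 6) matches t_k.
Σ_(k=3)^(6) t_k = s_(7) − s_(3) = 7/9 − (3/5) = 8/45.

Σ = 8/45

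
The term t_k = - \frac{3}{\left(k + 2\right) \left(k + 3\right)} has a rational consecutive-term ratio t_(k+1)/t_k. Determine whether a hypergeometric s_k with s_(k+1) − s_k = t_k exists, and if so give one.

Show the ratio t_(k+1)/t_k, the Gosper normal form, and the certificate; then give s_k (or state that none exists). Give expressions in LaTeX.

Step 1: r(k) = (k + 2)/(k + 4).
Gosper form: A/B · C(k+1)/C(k) with A=k + 2, B=k + 4, C=1.
f must satisfy (k + 2)·f(k+1) − (k + 3)·f(k) = 1.
d = 1 from the (1,1,0) case.
A polynomial solution: f(k) = k/2.
Certificate R = B(k−1)f/C = k*(k + 3)/2 gives s_k = -3*k/(2*k + 4).
s_(k+1) − s_k = -3/(k**2 + 5*k + 6) = t_k.

s_k = - \frac{3 k}{2 k + 4}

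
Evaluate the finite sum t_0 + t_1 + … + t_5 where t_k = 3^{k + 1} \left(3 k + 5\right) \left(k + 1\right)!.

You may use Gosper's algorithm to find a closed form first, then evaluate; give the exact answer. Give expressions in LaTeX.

Ratio r(k) = 3*(k + 2)*(3*k + 8)/(3*k + 5).
Factor: A=3*k + 6; B=1; C=k + 5/3.
Solve (3*k + 6)·f(k+1) − (1)·f(k) = k + 5/3.
deg f ≤ 0 (via 1,0,1).
Solving with deg f ≤ 0: f(k) = 1/3.
Get s_k = R·t_k = 3**(k + 1)*factorial(k + 1) with R(k) = B(k−1)f(k)/C(k) = 1/(3*k + 5).
Check: Δs_k = 3**(k + 1)*(3*k + 5)*factorial(k + 1). ✓
Evaluate s at k=6 and k=0: 11022480 and 3; difference 11022477.

Σ = 11022477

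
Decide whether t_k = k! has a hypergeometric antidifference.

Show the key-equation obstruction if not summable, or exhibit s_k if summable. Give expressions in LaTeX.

No; the degree bound rules out any f.

t_(k+1)/t_k = k + 1.
Factor: A=k + 1; B=1; C=1.
Key eq: (k + 1)·f(k+1) = (1)·f(k) + (1).
From deg A=1, deg B=0, deg C=0: d=-1.
deg f ≤ -1 is impossible — no certificate.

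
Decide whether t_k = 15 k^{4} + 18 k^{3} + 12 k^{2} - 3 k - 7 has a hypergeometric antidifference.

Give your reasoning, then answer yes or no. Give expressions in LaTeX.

Step 1: r(k) = (15*k**4 + 78*k**3 + 156*k**2 + 135*k + 35)/(15*k**4 + 18*k**3 + 12*k**2 - 3*k - 7).
Gosper form: A/B · C(k+1)/C(k) with A=1, B=1, C=k**4 + 6*k**3/5 + 4*k**2/5 - k/5 - 7/15.
Need (1)·f(k+1) − (1)·f(k) = k**4 + 6*k**3/5 + 4*k**2/5 - k/5 - 7/15.
From deg A=0, deg B=0, deg C=4: d=5.
Solving with deg f ≤ 5: f(k) = k*(3*k**4 - 3*k**3 - 3*k - 4)/15.
Get s_k = R·t_k = k*(3*k**4 - 3*k**3 - 3*k - 4) with R(k) = B(k−1)f(k)/C(k) = k*(3*k**4 - 3*k**3 - 3*k - 4)/(15*k**4 + 18*k**3 + 12*k**2 - 3*k - 7).
s_(k+1) − s_k = 15*k**4 + 18*k**3 + 12*k**2 - 3*k - 7 = t_k.

Yes. s_k = k \left(3 k^{4} - 3 k^{3} - 3 k - 4\right).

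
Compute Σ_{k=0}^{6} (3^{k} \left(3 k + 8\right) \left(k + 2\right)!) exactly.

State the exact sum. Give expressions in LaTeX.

Σ = 793618558

r(k) = 3*(k + 3)*(3*k + 11)/(3*k + 8) after simplifying.
Take A(k)=3*k + 9, B(k)=1, C(k)=k + 8/3.
Set up (3*k + 9)·f(k+1) − (1)·f(k) − (k + 8/3) = 0.
Degrees (1,0,1) ⇒ d ≤ 0.
Solve for f: f(k) = 1/3 (degree 0 ≤ 0).
Get s_k = R·t_k = 3**k*factorial(k + 2) with R(k) = B(k−1)f(k)/C(k) = 1/(3*k + 8).
Δs = 3**k*(3*k + 8)*factorial(k + 2), as required.
Sum = s_(7) − s_(0); s_(7) = 793618560, s_(0) = 2 ⇒ 793618558.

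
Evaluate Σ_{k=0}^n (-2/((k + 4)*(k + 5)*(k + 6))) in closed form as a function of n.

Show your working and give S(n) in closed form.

S(n) = (-n**2 - 11*n - 10)/(20*(n**2 + 11*n + 30))

r(k) = (k + 4)/(k + 7) after simplifying.
So A=k + 4 and B=k + 7, with C=1.
Solve (k + 4)·f(k+1) − (k + 6)·f(k) = 1.
From deg A=1, deg B=1, deg C=0: d=2.
Match coefficients ⇒ f(k) = k*(k + 9)/40.
So s_k = (B(k−1)f/C)·t_k = (k*(k + 6)*(k + 9)/40)·t_k = k*(-k - 9)/(20*(k + 4)*(k + 5)).
Δs = -2/(k**3 + 15*k**2 + 74*k + 120), as required.
Telescope: S(n) = s_(n+1) − s_(0) = (-n**2 - 11*n - 10)/(20*(n**2 + 11*n + 30)) − (0) = (-n**2 - 11*n - 10)/(20*(n**2 + 11*n + 30)).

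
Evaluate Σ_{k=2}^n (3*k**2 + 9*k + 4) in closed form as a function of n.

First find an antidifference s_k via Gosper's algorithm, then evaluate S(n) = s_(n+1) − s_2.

The ratio is (3*k**2 + 15*k + 16)/(3*k**2 + 9*k + 4).
Gosper form: A/B · C(k+1)/C(k) with A=1, B=1, C=k**2 + 3*k + 4/3.
Set up (1)·f(k+1) − (1)·f(k) − (k**2 + 3*k + 4/3) = 0.
Degrees (0,0,2) ⇒ d ≤ 3.
A polynomial solution: f(k) = k**2*(k + 3)/3.
Get s_k = R·t_k = k**2*(k + 3) with R(k) = B(k−1)f(k)/C(k) = k**2*(k + 3)/(3*k**2 + 9*k + 4).
s_(k+1) − s_k = 3*k**2 + 9*k + 4 = t_k.
s_(n+1) = n**3 + 6*n**2 + 9*n + 4 and s_(2) = 20, so S(n) = n**3 + 6*n**2 + 9*n - 16.

S(n) = n**3 + 6*n**2 + 9*n - 16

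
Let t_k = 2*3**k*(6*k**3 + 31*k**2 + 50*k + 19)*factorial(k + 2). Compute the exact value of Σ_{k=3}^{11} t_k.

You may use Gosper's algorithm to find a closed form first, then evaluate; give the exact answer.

t_(k+1)/t_k = 3*(6*k**4 + 67*k**3 + 277*k**2 + 496*k + 318)/(6*k**3 + 31*k**2 + 50*k + 19).
Normal form (A,B,C) = (3*k + 9, 1, k**3 + 31*k**2/6 + 25*k/3 + 19/6).
Set up (3*k + 9)·f(k+1) − (1)·f(k) − (k**3 + 31*k**2/6 + 25*k/3 + 19/6) = 0.
deg f ≤ 2 (via 1,0,3).
Match coefficients ⇒ f(k) = (k + 1)*(2*k - 1)/6.
Get s_k = R·t_k = 2*3**k*(k + 1)*(2*k - 1)*factorial(k + 2) with R(k) = B(k−1)f(k)/C(k) = (k + 1)*(2*k - 1)/(6*k**3 + 31*k**2 + 50*k + 19).
Δs = 2*3**k*(6*k**3 + 31*k**2 + 50*k + 19)*factorial(k + 2), as required.
Evaluate s at k=12 and k=3: 27705410715664281600 and 129600; difference 27705410715664152000.

Σ = 27705410715664152000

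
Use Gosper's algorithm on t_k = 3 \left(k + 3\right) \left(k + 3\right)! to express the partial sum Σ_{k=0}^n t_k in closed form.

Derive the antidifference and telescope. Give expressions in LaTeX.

Ratio r(k) = (k + 4)**2/(k + 3).
Factor: A=k + 4; B=1; C=k + 3.
Set up (k + 4)·f(k+1) − (1)·f(k) − (k + 3) = 0.
d = 0 from the (1,0,1) case.
A polynomial solution: f(k) = 1.
Then R = B(k−1)f/C = 1/(k + 3), so s_k = R(k)·t_k = 3*factorial(k + 3).
Δs = 3*(k + 3)*factorial(k + 3), as required.
s_(n+1) = 3*factorial(n + 4) and s_(0) = 18, so S(n) = 3*factorial(n + 4) - 18.

S(n) = 3 \left(n + 4\right)! - 18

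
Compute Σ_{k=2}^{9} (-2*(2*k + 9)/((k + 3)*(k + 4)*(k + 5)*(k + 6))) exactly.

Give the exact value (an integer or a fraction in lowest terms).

Σ = -64/1365

t_(k+1)/t_k = (k + 3)*(2*k + 11)/((k + 7)*(2*k + 9)).
Take A(k)=k + 3, B(k)=k + 7, C(k)=k + 9/2.
Need (k + 3)·f(k+1) − (k + 6)·f(k) = k + 9/2.
d = 3 from the (1,1,1) case.
Solve for f: f(k) = k*(k + 4)*(k + 8)/30 (degree 3 ≤ 3).
R(k) = B(k−1)·f(k)/C(k) = k*(k + 4)*(k + 6)*(k + 8)/(15*(2*k + 9)); s_k = R·t_k = 2*k*(-k - 8)/(15*(k**2 + 8*k + 15)).
s_(k+1) − s_k = 2*(-2*k - 9)/(k**4 + 18*k**3 + 119*k**2 + 342*k + 360) = t_k.
Σ_(k=2)^(9) t_k = s_(10) − s_(2) = -8/65 − (-8/105) = -64/1365.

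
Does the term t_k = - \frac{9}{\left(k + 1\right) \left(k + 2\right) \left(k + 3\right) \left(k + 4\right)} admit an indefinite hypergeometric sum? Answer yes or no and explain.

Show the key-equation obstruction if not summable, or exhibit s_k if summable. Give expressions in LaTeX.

Yes. s_k = \frac{k \left(- k^{2} - 6 k - 11\right)}{2 \left(k + 1\right) \left(k + 2\right) \left(k + 3\right)}.

Compute t_(k+1)/t_k: get (k + 1)/(k + 5).
A = k + 1, B = k + 5, C = 1.
Set up (k + 1)·f(k+1) − (k + 4)·f(k) − (1) = 0.
d = 3 from the (1,1,0) case.
Solving with deg f ≤ 3: f(k) = k*(k**2 + 6*k + 11)/18.
Get s_k = R·t_k = k*(-k**2 - 6*k - 11)/(2*(k + 1)*(k + 2)*(k + 3)) with R(k) = B(k−1)f(k)/C(k) = k*(k + 4)*(k**2 + 6*k + 11)/18.
s_(k+1) − s_k = -9/(k**4 + 10*k**3 + 35*k**2 + 50*k + 24) = t_k.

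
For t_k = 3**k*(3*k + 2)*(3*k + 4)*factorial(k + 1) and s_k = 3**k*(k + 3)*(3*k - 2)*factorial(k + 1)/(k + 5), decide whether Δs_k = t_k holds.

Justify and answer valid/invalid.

s_(k+1) = 3**(k + 1)*(k + 4)*(3*k + 1)*factorial(k + 2)/(k + 6)
s_(k+1) − s_k = 3**k*(9*k**4 + 99*k**3 + 350*k**2 + 438*k + 156)*factorial(k + 1)/((k + 5)*(k + 6))
(s_(k+1) − s_k) − t_k = -2*3**k*(9*k**3 + 63*k**2 + 95*k + 42)*factorial(k + 1)/((k + 5)*(k + 6))

Invalid: residual -2*3**k*(9*k**3 + 63*k**2 + 95*k + 42)*factorial(k + 1)/((k + 5)*(k + 6)) ≠ 0.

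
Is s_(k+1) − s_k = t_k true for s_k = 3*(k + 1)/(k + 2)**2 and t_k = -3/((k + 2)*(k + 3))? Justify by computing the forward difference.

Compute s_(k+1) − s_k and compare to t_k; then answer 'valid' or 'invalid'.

Invalid: residual 3*(2*k + 5)/(k**4 + 10*k**3 + 37*k**2 + 60*k + 36) ≠ 0.

s_(k+1) = 3*(k + 2)/(k + 3)**2
s_(k+1) − s_k = 3*(-(k + 1)*(k + 3)**2 + (k + 2)**3)/((k + 2)**2*(k + 3)**2)
(s_(k+1) − s_k) − t_k = 3*(2*k + 5)/(k**4 + 10*k**3 + 37*k**2 + 60*k + 36)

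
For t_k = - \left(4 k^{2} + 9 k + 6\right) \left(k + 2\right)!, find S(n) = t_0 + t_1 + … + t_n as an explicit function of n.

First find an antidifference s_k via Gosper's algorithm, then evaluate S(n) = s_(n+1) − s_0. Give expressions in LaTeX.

r(k) = (k + 3)*(9*k + 4*(k + 1)**2 + 15)/(4*k**2 + 9*k + 6) after simplifying.
Take A(k)=k + 3, B(k)=1, C(k)=k**2 + 9*k/4 + 3/2.
f must satisfy (k + 3)·f(k+1) − (1)·f(k) = k**2 + 9*k/4 + 3/2.
d = 1 from the (1,0,2) case.
A polynomial solution: f(k) = (4*k - 3)/4.
R(k) = B(k−1)·f(k)/C(k) = (4*k - 3)/(4*k**2 + 9*k + 6); s_k = R·t_k = -(4*k - 3)*factorial(k + 2).
Verify: -(4*k**2 + 9*k + 6)*factorial(k + 2) matches t_k.
s_(n+1) = -(4*n + 1)*factorial(n + 3) and s_(0) = 6, so S(n) = -4*n*factorial(n + 3) - factorial(n + 3) - 6.

S(n) = - 4 n \left(n + 3\right)! - \left(n + 3\right)! - 6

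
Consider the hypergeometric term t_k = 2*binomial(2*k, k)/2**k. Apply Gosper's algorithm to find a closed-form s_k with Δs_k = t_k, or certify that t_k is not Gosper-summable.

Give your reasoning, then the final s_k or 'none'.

Step 1: r(k) = (2*k + 1)/(k + 1).
Factor: A=2*k + 1; B=k + 1; C=1.
Need (2*k + 1)·f(k+1) − (k)·f(k) = 1.
deg f ≤ -1 (via 1,1,0).
Bound -1 < 0, so the key equation has no polynomial solution.

no hypergeometric antidifference exists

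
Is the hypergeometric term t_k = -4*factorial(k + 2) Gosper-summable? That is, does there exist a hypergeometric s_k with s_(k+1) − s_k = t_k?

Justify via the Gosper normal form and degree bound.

No; the degree bound rules out any f.

r(k) = k + 3 after simplifying.
Normal form (A,B,C) = (k + 3, 1, 1).
Solve (k + 3)·f(k+1) − (1)·f(k) = 1.
Bound: deg f ≤ -1.
deg f ≤ -1 is impossible — no certificate.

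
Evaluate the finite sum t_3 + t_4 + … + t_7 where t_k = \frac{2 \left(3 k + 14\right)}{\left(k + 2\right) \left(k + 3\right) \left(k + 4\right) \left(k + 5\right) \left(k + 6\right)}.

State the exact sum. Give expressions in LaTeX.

Σ = 119/17160

The ratio is (k + 2)*(3*k + 17)/((k + 7)*(3*k + 14)).
Take A(k)=k + 2, B(k)=k + 7, C(k)=k + 14/3.
Key eq: (k + 2)·f(k+1) = (k + 6)·f(k) + (k + 14/3).
deg f ≤ 4 (via 1,1,1).
Solve for f: f(k) = k*(k + 4)*(k**2 + 10*k + 31)/90 (degree 4 ≤ 4).
Then R = B(k−1)f/C = k*(k + 4)*(k + 6)*(k**2 + 10*k + 31)/(30*(3*k + 14)), so s_k = R(k)·t_k = k*(k**2 + 10*k + 31)/(15*(k**3 + 10*k**2 + 31*k + 30)).
Verify: 2*(3*k + 14)/(k**5 + 20*k**4 + 155*k**3 + 580*k**2 + 1044*k + 720) matches t_k.
Telescoping: Σ = s_(8) − s_(3) = 28/429 − (7/120) = 119/17160.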